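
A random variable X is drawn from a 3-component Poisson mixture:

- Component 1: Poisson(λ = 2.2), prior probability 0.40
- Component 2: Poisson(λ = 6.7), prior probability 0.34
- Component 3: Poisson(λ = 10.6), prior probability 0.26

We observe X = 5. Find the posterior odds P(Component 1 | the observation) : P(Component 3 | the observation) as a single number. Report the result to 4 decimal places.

Posterior odds = (π_i f_i(x)) / (π_j f_j(x)); the normalising sum cancels.
Component likelihoods at x = 5:
  L_1 = 0.0475866
  L_2 = 0.13849
  L_3 = 0.027786
0.0190346 / 0.00722437 ≈ 2.6348

2.6348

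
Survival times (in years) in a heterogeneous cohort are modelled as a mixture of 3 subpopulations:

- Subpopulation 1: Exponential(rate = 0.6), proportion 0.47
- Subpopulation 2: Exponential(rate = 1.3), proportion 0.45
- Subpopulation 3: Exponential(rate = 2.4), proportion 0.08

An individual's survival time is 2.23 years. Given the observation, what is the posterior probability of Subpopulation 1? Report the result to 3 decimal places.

Posterior ∝ prior × likelihood, so P(k | x) ∝ w_k f_k(x); normalise over all components.
Exponential densities:
  p_1 = 0.157422
  p_2 = 0.0716018
  p_3 = 0.0113728
Multiply by the mixture weights:
  w_1·p_1 = 0.47 × 0.157422 = 0.0739883
  w_2·p_2 = 0.45 × 0.0716018 = 0.0322208
  w_3·p_3 = 0.08 × 0.0113728 = 0.000909824
Evidence: 0.0739883 + 0.0322208 + 0.000909824 = 0.107119
P(Subpopulation 1 | the observation) ≈ 0.691

0.691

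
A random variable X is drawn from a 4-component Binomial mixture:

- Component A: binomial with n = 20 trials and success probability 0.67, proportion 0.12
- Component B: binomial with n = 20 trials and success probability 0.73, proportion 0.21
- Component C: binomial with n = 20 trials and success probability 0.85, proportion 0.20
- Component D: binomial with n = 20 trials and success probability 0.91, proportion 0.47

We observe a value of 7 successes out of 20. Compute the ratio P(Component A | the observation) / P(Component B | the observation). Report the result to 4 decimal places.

Posterior odds = (w_i f_i(x)) / (w_j f_j(x)); the normalising sum cancels.
Binomial probabilities:
  f_A = C(20,7)·0.67^7·0.33^13 = 77520·0.0606071·5.50404e-07 = 0.00258594
  f_B = C(20,7)·0.73^7·0.27^13 = 77520·0.110474·4.05256e-08 = 0.000347059
  f_C = C(20,7)·0.85^7·0.15^13 = 77520·0.320577·1.9462e-11 = 4.83652e-07
  f_D = C(20,7)·0.91^7·0.09^13 = 77520·0.516761·2.54187e-14 = 1.01825e-09
Posterior odds = (w_A·f_A) / (w_B·f_B) = (0.12·0.00258594) / (0.21·0.000347059) = 0.000310313 / 7.28823e-05 ≈ 4.2577

4.2577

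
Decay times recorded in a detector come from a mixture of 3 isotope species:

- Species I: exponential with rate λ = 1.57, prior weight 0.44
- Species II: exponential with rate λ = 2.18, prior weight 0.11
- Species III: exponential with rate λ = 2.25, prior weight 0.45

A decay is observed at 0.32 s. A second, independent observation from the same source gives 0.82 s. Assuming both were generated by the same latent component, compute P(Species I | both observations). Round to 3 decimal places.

By Bayes' theorem, P(k | x) = P(Z=k) f_k(x) / Σ_j P(Z=j) f_j(x).
Since both observations come from the same component, the likelihood for component k is f_k(x₁)·f_k(x₂).
  p_I = [1.57·e^(−1.57·0.32) = 1.57·e^(−0.5024) = 0.94997] × [0.4333] = 0.411622
  p_II = [2.18·e^(−2.18·0.32) = 2.18·e^(−0.6976) = 1.08516] × [0.364848] = 0.395917
  p_III = [2.25·e^(−2.25·0.32) = 2.25·e^(−0.7200) = 1.09519] × [0.355557] = 0.389403
Multiply by the mixture weights:
  P(Z=I)·p_I = 0.44 × 0.411622 = 0.181114
  P(Z=II)·p_II = 0.11 × 0.395917 = 0.0435509
  P(Z=III)·p_III = 0.45 × 0.389403 = 0.175232
Evidence: 0.181114 + 0.0435509 + 0.175232 = 0.399896
So the posterior for Species I is 0.181114 / 0.399896 ≈ 0.453.

0.453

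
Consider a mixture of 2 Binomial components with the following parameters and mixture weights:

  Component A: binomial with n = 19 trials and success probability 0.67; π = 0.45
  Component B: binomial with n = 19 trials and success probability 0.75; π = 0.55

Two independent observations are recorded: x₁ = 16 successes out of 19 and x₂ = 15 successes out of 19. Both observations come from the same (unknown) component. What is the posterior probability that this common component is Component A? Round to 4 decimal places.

0.1476

Posterior ∝ prior × likelihood, so P(k | x) ∝ π_k f_k(x); normalise over all components.
Since both observations come from the same component, the likelihood for component k is f_k(x₁)·f_k(x₂).
  L_A = [C(19,16)·0.67^16·0.33^3 = 969·0.00164891·0.035937 = 0.0574199] × [0.113126] = 0.00649567
  L_B = [C(19,16)·0.75^16·0.25^3 = 969·0.0100226·0.015625 = 0.151748] × [0.202331] = 0.0307034
Unnormalised posteriors:
  π_A·L_A = 0.45 × 0.00649567 = 0.00292305
  π_B·L_B = 0.55 × 0.0307034 = 0.0168869
Evidence: 0.00292305 + 0.0168869 = 0.0198099
P(Component A | data) ≈ 0.1476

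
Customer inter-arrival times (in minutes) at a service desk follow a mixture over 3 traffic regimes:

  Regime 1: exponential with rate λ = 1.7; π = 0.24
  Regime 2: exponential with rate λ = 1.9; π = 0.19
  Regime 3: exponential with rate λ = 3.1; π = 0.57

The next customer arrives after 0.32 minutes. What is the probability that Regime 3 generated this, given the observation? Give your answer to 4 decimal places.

Posterior ∝ prior × likelihood, so P(k | x) ∝ w_k f_k(x); normalise over all components.
Component likelihoods at x = 0.32 minutes:
  f_1 = 1.7·e^(−1.7·0.32) = 1.7·e^(−0.5440) = 0.986717
  f_2 = 1.9·e^(−1.9·0.32) = 1.9·e^(−0.6080) = 1.03443
  f_3 = 3.1·e^(−3.1·0.32) = 3.1·e^(−0.9920) = 1.14959
Weight by the priors:
  w_1·f_1 = 0.24 × 0.986717 = 0.236812
  w_2·f_2 = 0.19 × 1.03443 = 0.196542
  w_3·f_3 = 0.57 × 1.14959 = 0.655264
Normaliser: 0.236812 + 0.196542 + 0.655264 = 1.08862
P(Regime 3 | the observation) ≈ 0.6019

0.6019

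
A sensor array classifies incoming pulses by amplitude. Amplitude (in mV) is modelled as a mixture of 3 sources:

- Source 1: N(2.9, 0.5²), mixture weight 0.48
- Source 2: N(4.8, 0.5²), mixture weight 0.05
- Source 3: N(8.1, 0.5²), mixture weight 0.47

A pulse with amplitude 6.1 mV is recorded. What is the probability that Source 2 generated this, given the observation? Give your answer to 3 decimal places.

0.915

By Bayes' theorem, P(k | x) = P(Z=k) f_k(x) / Σ_j P(Z=j) f_j(x).
Component likelihoods at x = 6.1 mV:
  p_1 = 1.01763e-09
  p_2 = 0.0271659
  p_3 = 0.00026766
Unnormalised posteriors:
  P(Z=1)·p_1 = 0.48 × 1.01763e-09 = 4.88461e-10
  P(Z=2)·p_2 = 0.05 × 0.0271659 = 0.0013583
  P(Z=3)·p_3 = 0.47 × 0.00026766 = 0.0001258
Normaliser: 4.88461e-10 + 0.0013583 + 0.0001258 = 0.0014841
Responsibility of Source 2: 0.0013583 / 0.0014841 ≈ 0.915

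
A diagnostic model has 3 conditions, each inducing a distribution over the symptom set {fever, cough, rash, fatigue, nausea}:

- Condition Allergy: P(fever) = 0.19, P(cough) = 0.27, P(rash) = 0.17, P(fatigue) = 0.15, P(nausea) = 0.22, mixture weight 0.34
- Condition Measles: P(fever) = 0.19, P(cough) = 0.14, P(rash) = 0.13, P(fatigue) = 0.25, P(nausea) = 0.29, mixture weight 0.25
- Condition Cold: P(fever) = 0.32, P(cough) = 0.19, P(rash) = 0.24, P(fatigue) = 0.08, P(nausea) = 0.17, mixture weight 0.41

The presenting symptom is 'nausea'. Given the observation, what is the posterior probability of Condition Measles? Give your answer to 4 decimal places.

0.3341

Posterior ∝ prior × likelihood, so P(k | x) ∝ P(Z=k) f_k(x); normalise over all components.
Evaluate each component's likelihood at the observed value:
  L_Allergy = P(nausea | comp) = 0.22
  L_Measles = P(nausea | comp) = 0.29
  L_Cold = P(nausea | comp) = 0.17
Unnormalised posteriors:
  P(Z=Allergy)·L_Allergy = 0.34 × 0.22 = 0.0748
  P(Z=Measles)·L_Measles = 0.25 × 0.29 = 0.0725
  P(Z=Cold)·L_Cold = 0.41 × 0.17 = 0.0697
Evidence: 0.0748 + 0.0725 + 0.0697 = 0.217
Responsibility of Condition Measles: 0.0725 / 0.217 ≈ 0.3341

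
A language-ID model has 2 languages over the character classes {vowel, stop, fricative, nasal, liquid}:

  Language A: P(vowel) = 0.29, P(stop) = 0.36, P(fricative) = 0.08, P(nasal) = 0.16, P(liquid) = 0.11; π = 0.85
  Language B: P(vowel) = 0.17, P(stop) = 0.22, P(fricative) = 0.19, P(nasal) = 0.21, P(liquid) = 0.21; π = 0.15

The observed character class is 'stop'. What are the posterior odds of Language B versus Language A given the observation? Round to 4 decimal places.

0.1078

Posterior odds = (w_i f_i(x)) / (w_j f_j(x)); the normalising sum cancels.
Evaluate each component's likelihood at the observed value:
  L_A = 0.36
  L_B = 0.22
0.033 / 0.306 ≈ 0.1078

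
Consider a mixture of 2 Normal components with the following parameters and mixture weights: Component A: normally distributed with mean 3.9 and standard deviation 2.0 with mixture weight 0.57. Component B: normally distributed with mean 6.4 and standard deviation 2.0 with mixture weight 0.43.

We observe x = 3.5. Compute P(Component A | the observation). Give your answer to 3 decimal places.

By Bayes' theorem, P(k | x) = w_k f_k(x) / Σ_j w_j f_j(x).
Evaluate each component's likelihood at the observed value:
  p_A = 0.195521
  p_B = 0.0697153
Weight by the priors:
  w_A·p_A = 0.57 × 0.195521 = 0.111447
  w_B·p_B = 0.43 × 0.0697153 = 0.0299776
Denominator: 0.111447 + 0.0299776 = 0.141425
So the posterior for Component A is 0.111447 / 0.141425 ≈ 0.788.

0.788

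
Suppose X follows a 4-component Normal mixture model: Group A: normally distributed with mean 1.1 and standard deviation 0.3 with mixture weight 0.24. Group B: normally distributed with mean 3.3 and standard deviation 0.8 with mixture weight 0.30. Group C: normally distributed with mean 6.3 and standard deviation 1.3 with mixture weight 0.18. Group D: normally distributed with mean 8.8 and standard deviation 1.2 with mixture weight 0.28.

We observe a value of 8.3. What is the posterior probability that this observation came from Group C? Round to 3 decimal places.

0.165

Apply Bayes' rule: the posterior for each component is proportional to its prior times its likelihood at x.
Normal densities:
  L_A = (1/(0.3·√(2π)))·exp(−(8.3−1.1)²/(2·0.3²)) = 1.329808·exp(-288.00000) = 1.11424e-125
  L_B = (1/(0.8·√(2π)))·exp(−(8.3−3.3)²/(2·0.8²)) = 0.498678·exp(-19.53125) = 1.6425e-09
  L_C = (1/(1.3·√(2π)))·exp(−(8.3−6.3)²/(2·1.3²)) = 0.306879·exp(-1.18343) = 0.0939742
  L_D = (1/(1.2·√(2π)))·exp(−(8.3−8.8)²/(2·1.2²)) = 0.332452·exp(-0.08681) = 0.30481
Unnormalised posteriors:
  P(Z=A)·L_A = 0.24 × 1.11424e-125 = 2.67417e-126
  P(Z=B)·L_B = 0.30 × 1.6425e-09 = 4.92751e-10
  P(Z=C)·L_C = 0.18 × 0.0939742 = 0.0169154
  P(Z=D)·L_D = 0.28 × 0.30481 = 0.0853469
Normaliser: 2.67417e-126 + 4.92751e-10 + 0.0169154 + 0.0853469 = 0.102262
P(Group C | data) ≈ 0.165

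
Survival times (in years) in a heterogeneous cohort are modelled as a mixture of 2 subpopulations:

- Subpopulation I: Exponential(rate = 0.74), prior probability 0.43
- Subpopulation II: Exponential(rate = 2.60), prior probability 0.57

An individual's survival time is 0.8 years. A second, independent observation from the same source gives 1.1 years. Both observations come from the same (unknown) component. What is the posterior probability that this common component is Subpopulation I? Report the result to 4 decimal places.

The responsibility of component k is w_k f_k(x) divided by Σ_j w_j f_j(x).
Since both observations come from the same component, the likelihood for component k is f_k(x₁)·f_k(x₂).
  f_I = [0.409383] × [0.327881] = 0.134229
  f_II = [0.324819] × [0.148899] = 0.0483651
Unnormalised posteriors:
  w_I·f_I = 0.43 × 0.134229 = 0.0577183
  w_II·f_II = 0.57 × 0.0483651 = 0.0275681
Normaliser: 0.0577183 + 0.0275681 = 0.0852864
Responsibility of Subpopulation I: 0.0577183 / 0.0852864 ≈ 0.6768

0.6768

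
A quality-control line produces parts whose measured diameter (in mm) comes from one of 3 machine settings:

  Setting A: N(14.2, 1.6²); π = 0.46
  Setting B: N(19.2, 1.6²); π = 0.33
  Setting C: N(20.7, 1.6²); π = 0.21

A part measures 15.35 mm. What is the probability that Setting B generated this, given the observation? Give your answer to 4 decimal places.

0.0488

The responsibility of component k is π_k f_k(x) divided by Σ_j π_j f_j(x).
Normal densities:
  p_A = 0.19258
  p_B = 0.0137879
  p_C = 0.000930979
Multiply by the mixture weights:
  π_A·p_A = 0.46 × 0.19258 = 0.0885869
  π_B·p_B = 0.33 × 0.0137879 = 0.00455002
  π_C·p_C = 0.21 × 0.000930979 = 0.000195506
Denominator: 0.0885869 + 0.00455002 + 0.000195506 = 0.0933324
P(Setting B | 15.35 mm) = 0.00455002 / 0.0933324 ≈ 0.0488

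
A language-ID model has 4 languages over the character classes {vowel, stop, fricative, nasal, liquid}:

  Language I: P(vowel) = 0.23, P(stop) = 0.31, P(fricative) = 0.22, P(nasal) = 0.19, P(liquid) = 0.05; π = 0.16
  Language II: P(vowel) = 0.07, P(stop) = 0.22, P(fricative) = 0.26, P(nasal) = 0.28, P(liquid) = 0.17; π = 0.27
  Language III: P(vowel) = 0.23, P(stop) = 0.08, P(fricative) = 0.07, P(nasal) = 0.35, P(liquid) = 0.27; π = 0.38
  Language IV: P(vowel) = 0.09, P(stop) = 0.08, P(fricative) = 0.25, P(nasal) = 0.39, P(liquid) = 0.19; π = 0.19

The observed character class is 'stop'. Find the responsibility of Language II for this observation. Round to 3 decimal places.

0.384

The responsibility of component k is P(Z=k) f_k(x) divided by Σ_j P(Z=j) f_j(x).
Evaluate each component's likelihood at the observed value:
  L_I = 0.31
  L_II = 0.22
  L_III = 0.08
  L_IV = 0.08
Multiply by the mixture weights:
  P(Z=I)·L_I = 0.16 × 0.31 = 0.0496
  P(Z=II)·L_II = 0.27 × 0.22 = 0.0594
  P(Z=III)·L_III = 0.38 × 0.08 = 0.0304
  P(Z=IV)·L_IV = 0.19 × 0.08 = 0.0152
Sum: 0.0496 + 0.0594 + 0.0304 + 0.0152 = 0.1546
So the posterior for Language II is 0.0594 / 0.1546 ≈ 0.384.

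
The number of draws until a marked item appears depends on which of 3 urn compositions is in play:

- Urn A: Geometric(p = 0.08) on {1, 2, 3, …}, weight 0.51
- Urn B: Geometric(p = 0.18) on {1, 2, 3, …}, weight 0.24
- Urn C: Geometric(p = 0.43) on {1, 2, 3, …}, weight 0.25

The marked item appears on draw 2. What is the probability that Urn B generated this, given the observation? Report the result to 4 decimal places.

0.2639

By Bayes' theorem, P(k | x) = π_k f_k(x) / Σ_j π_j f_j(x).
Evaluate each component's likelihood at the observed value:
  f_A = 0.0736
  f_B = 0.1476
  f_C = 0.2451
Multiply by the mixture weights:
  π_A·f_A = 0.51 × 0.0736 = 0.037536
  π_B·f_B = 0.24 × 0.1476 = 0.035424
  π_C·f_C = 0.25 × 0.2451 = 0.061275
Sum: 0.037536 + 0.035424 + 0.061275 = 0.134235
Responsibility of Urn B: 0.035424 / 0.134235 ≈ 0.2639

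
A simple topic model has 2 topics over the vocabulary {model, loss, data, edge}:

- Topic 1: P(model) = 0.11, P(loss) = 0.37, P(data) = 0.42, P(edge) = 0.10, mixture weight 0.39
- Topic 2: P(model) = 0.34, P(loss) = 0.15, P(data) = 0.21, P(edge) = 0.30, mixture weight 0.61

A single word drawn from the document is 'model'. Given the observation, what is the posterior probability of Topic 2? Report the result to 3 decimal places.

0.829

Apply Bayes' rule: the posterior for each component is proportional to its prior times its likelihood at x.
Evaluate each component's likelihood at the observed value:
  L_1 = P(model | comp) = 0.11
  L_2 = P(model | comp) = 0.34
Prior × likelihood for each component:
  π_1·L_1 = 0.39 × 0.11 = 0.0429
  π_2·L_2 = 0.61 × 0.34 = 0.2074
Normaliser: 0.0429 + 0.2074 = 0.2503
P(Topic 2 | x) = 0.2074 / 0.2503 ≈ 0.829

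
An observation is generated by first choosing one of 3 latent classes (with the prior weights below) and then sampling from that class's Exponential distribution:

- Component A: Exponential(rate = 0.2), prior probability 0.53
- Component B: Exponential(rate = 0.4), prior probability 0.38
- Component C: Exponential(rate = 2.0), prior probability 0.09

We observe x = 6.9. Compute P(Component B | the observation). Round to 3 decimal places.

Posterior ∝ prior × likelihood, so P(k | x) ∝ w_k f_k(x); normalise over all components.
Exponential densities:
  L_A = 0.2·e^(−0.2·6.9) = 0.2·e^(−1.3800) = 0.0503157
  L_B = 0.4·e^(−0.4·6.9) = 0.4·e^(−2.7600) = 0.0253167
  L_C = 2.0·e^(−2.0·6.9) = 2.0·e^(−13.8000) = 2.03126e-06
Unnormalised posteriors:
  w_A·L_A = 0.53 × 0.0503157 = 0.0266673
  w_B·L_B = 0.38 × 0.0253167 = 0.00962035
  w_C·L_C = 0.09 × 2.03126e-06 = 1.82814e-07
Normaliser: 0.0266673 + 0.00962035 + 1.82814e-07 = 0.0362879
Responsibility of Component B: 0.00962035 / 0.0362879 ≈ 0.265

0.265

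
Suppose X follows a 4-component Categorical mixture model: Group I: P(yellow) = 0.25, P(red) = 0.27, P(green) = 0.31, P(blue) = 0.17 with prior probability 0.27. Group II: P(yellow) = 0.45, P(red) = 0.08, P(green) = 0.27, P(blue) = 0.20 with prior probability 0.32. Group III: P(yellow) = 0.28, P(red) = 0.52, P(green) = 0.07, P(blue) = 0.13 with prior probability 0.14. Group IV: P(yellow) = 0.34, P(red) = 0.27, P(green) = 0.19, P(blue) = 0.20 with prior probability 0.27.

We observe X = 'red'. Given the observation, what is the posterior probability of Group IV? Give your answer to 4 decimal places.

0.2985

Apply Bayes' rule: the posterior for each component is proportional to its prior times its likelihood at x.
Evaluate each component's likelihood at the observed value:
  f_I = 0.27
  f_II = 0.08
  f_III = 0.52
  f_IV = 0.27
Weight by the priors:
  w_I·f_I = 0.27 × 0.27 = 0.0729
  w_II·f_II = 0.32 × 0.08 = 0.0256
  w_III·f_III = 0.14 × 0.52 = 0.0728
  w_IV·f_IV = 0.27 × 0.27 = 0.0729
Marginal: 0.0729 + 0.0256 + 0.0728 + 0.0729 = 0.2442
P(Group IV | 'red') ≈ 0.2985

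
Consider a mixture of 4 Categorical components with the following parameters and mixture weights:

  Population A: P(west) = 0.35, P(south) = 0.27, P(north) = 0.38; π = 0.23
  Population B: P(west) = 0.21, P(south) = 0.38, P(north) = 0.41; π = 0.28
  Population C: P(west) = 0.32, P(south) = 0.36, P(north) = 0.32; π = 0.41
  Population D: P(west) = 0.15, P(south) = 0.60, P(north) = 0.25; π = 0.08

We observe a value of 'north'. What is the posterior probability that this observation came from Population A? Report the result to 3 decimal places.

P(component k | x) = w_k·f_k(x) / marginal(x), where marginal(x) = Σ_j w_j·f_j(x).
Categorical probabilities:
  f_A = 0.38
  f_B = 0.41
  f_C = 0.32
  f_D = 0.25
Multiply by the mixture weights:
  w_A·f_A = 0.23 × 0.38 = 0.0874
  w_B·f_B = 0.28 × 0.41 = 0.1148
  w_C·f_C = 0.41 × 0.32 = 0.1312
  w_D·f_D = 0.08 × 0.25 = 0.02
Marginal: 0.0874 + 0.1148 + 0.1312 + 0.02 = 0.3534
Responsibility of Population A: 0.0874 / 0.3534 ≈ 0.247

0.247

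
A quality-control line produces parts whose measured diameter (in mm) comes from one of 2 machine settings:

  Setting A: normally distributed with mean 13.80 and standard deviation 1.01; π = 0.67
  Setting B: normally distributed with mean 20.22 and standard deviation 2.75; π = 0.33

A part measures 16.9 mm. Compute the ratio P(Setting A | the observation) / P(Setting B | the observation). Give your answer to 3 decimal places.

0.103

Only the two components matter; the odds are (π_i f_i(x)) / (π_j f_j(x)).
Normal densities:
  L_A = (1/(1.01·√(2π)))·exp(−(16.9−13.80)²/(2·1.01²)) = 0.394992·exp(-4.71032) = 0.00355567
  L_B = (1/(2.75·√(2π)))·exp(−(16.9−20.22)²/(2·2.75²)) = 0.145070·exp(-0.72875) = 0.0699977
0.0023823 / 0.0230992 ≈ 0.103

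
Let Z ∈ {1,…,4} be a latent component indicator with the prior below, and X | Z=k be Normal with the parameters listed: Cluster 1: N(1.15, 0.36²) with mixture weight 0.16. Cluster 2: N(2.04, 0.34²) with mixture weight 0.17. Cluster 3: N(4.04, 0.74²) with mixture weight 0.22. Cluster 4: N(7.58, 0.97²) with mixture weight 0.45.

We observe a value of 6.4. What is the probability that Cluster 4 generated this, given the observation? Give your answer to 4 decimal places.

0.9918

The responsibility of component k is w_k f_k(x) divided by Σ_j w_j f_j(x).
Normal densities:
  f_1 = 7.29659e-47
  f_2 = 2.29672e-36
  f_3 = 0.00333495
  f_4 = 0.196242
Multiply by the mixture weights:
  w_1·f_1 = 0.16 × 7.29659e-47 = 1.16745e-47
  w_2·f_2 = 0.17 × 2.29672e-36 = 3.90442e-37
  w_3·f_3 = 0.22 × 0.00333495 = 0.000733689
  w_4·f_4 = 0.45 × 0.196242 = 0.0883087
Sum: 1.16745e-47 + 3.90442e-37 + 0.000733689 + 0.0883087 = 0.0890424
P(Cluster 4 | x) = 0.0883087 / 0.0890424 ≈ 0.9918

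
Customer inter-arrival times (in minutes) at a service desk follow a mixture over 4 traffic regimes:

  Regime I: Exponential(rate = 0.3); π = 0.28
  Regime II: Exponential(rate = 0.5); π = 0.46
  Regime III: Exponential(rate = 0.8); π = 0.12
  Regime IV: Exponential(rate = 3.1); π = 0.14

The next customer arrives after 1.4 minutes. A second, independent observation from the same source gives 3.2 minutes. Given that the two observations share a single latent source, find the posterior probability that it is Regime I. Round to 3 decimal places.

0.320

Posterior ∝ prior × likelihood, so P(k | x) ∝ P(Z=k) f_k(x); normalise over all components.
Since both observations come from the same component, the likelihood for component k is f_k(x₁)·f_k(x₂).
  f_I = [0.3·e^(−0.3·1.4) = 0.3·e^(−0.4200) = 0.197114] × [0.114868] = 0.0226421
  f_II = [0.5·e^(−0.5·1.4) = 0.5·e^(−0.7000) = 0.248293] × [0.100948] = 0.0250647
  f_III = [0.8·e^(−0.8·1.4) = 0.8·e^(−1.1200) = 0.261024] × [0.0618438] = 0.0161427
  f_IV = [3.1·e^(−3.1·1.4) = 3.1·e^(−4.3400) = 0.0404132] × [0.000152462] = 6.16147e-06
Prior × likelihood for each component:
  P(Z=I)·f_I = 0.28 × 0.0226421 = 0.00633978
  P(Z=II)·f_II = 0.46 × 0.0250647 = 0.0115298
  P(Z=III)·f_III = 0.12 × 0.0161427 = 0.00193712
  P(Z=IV)·f_IV = 0.14 × 6.16147e-06 = 8.62605e-07
Normaliser: 0.00633978 + 0.0115298 + 0.00193712 + 8.62605e-07 = 0.0198075
P(Regime I | x₁, x₂) ≈ 0.320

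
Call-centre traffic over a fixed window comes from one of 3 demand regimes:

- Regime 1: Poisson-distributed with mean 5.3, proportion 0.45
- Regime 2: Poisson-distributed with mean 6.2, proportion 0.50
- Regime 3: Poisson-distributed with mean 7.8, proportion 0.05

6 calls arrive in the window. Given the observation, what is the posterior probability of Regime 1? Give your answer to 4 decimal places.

0.4444

By Bayes' theorem, P(k | x) = w_k f_k(x) / Σ_j w_j f_j(x).
Evaluate each component's likelihood at the observed value:
  L_1 = e^(−5.3)·5.3^6/6! = 0.15366
  L_2 = e^(−6.2)·6.2^6/6! = 0.1601
  L_3 = e^(−7.8)·7.8^6/6! = 0.128156
Weight by the priors:
  w_1·L_1 = 0.45 × 0.15366 = 0.0691472
  w_2·L_2 = 0.50 × 0.1601 = 0.0800501
  w_3·L_3 = 0.05 × 0.128156 = 0.00640779
Evidence: 0.0691472 + 0.0800501 + 0.00640779 = 0.155605
P(Regime 1 | data) = 0.0691472 / 0.155605 ≈ 0.4444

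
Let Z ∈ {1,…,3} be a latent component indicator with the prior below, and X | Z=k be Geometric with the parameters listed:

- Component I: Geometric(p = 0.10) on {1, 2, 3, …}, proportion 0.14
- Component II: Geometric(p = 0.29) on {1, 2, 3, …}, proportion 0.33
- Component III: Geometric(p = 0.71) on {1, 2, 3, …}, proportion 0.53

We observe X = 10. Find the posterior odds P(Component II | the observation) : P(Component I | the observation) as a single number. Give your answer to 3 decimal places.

The posterior odds equal the prior odds times the likelihood ratio: (π_i/π_j)·(f_i(x)/f_j(x)).
Component likelihoods at x = 10:
  L_I = 0.038742
  L_II = 0.0132961
  L_III = 1.03001e-05
Posterior odds = (π_II·L_II) / (π_I·L_I) = (0.33·0.0132961) / (0.14·0.038742) = 0.0043877 / 0.00542389 ≈ 0.809

0.809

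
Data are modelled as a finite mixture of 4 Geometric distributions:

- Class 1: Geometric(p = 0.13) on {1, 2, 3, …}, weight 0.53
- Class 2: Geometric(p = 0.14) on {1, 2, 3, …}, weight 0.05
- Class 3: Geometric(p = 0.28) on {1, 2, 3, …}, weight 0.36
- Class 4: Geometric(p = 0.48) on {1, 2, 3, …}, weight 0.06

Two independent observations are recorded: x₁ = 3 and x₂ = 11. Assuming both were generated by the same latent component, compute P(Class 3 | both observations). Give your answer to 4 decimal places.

By Bayes' theorem, P(k | x) = w_k f_k(x) / Σ_j w_j f_j(x).
Since both observations come from the same component, the likelihood for component k is f_k(x₁)·f_k(x₂).
  p_1 = [0.13·(1−0.13)^2 = 0.13·0.7569 = 0.098397] × [0.032295] = 0.00317774
  p_2 = [0.14·(1−0.14)^2 = 0.14·0.7396 = 0.103544] × [0.0309822] = 0.00320802
  p_3 = [0.28·(1−0.28)^2 = 0.28·0.5184 = 0.145152] × [0.0104829] = 0.00152162
  p_4 = [0.48·(1−0.48)^2 = 0.48·0.2704 = 0.129792] × [0.000693865] = 9.00581e-05
Weight by the priors:
  w_1·p_1 = 0.53 × 0.00317774 = 0.0016842
  w_2·p_2 = 0.05 × 0.00320802 = 0.000160401
  w_3·p_3 = 0.36 × 0.00152162 = 0.000547783
  w_4·p_4 = 0.06 × 9.00581e-05 = 5.40348e-06
Sum: 0.0016842 + 0.000160401 + 0.000547783 + 5.40348e-06 = 0.00239779
So the posterior for Class 3 is 0.000547783 / 0.00239779 ≈ 0.2285.

0.2285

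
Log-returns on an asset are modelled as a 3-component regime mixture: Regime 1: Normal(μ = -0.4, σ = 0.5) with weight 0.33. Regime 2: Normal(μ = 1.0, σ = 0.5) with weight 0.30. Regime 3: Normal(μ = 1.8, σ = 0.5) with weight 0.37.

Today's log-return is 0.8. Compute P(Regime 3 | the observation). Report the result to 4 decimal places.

0.1449

Apply Bayes' rule: the posterior for each component is proportional to its prior times its likelihood at x.
Normal densities:
  p_1 = (1/(0.5·√(2π)))·exp(−(0.8−-0.4)²/(2·0.5²)) = 0.797885·exp(-2.88000) = 0.0447891
  p_2 = (1/(0.5·√(2π)))·exp(−(0.8−1.0)²/(2·0.5²)) = 0.797885·exp(-0.08000) = 0.73654
  p_3 = (1/(0.5·√(2π)))·exp(−(0.8−1.8)²/(2·0.5²)) = 0.797885·exp(-2.00000) = 0.107982
Multiply by the mixture weights:
  π_1·p_1 = 0.33 × 0.0447891 = 0.0147804
  π_2·p_2 = 0.30 × 0.73654 = 0.220962
  π_3·p_3 = 0.37 × 0.107982 = 0.0399533
Evidence: 0.0147804 + 0.220962 + 0.0399533 = 0.275696
P(Regime 3 | x) = 0.0399533 / 0.275696 ≈ 0.1449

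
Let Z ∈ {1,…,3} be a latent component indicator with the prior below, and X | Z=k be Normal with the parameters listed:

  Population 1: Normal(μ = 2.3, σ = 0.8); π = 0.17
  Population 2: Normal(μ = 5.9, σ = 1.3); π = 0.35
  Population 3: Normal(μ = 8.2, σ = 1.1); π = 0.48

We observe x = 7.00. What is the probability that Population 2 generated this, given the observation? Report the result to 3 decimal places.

0.439

By Bayes' theorem, P(k | x) = π_k f_k(x) / Σ_j π_j f_j(x).
Component likelihoods at x = 7.00:
  f_1 = (1/(0.8·√(2π)))·exp(−(7.00−2.3)²/(2·0.8²)) = 0.498678·exp(-17.25781) = 1.59532e-08
  f_2 = (1/(1.3·√(2π)))·exp(−(7.00−5.9)²/(2·1.3²)) = 0.306879·exp(-0.35799) = 0.214533
  f_3 = (1/(1.1·√(2π)))·exp(−(7.00−8.2)²/(2·1.1²)) = 0.362675·exp(-0.59504) = 0.20003
Weight by the priors:
  π_1·f_1 = 0.17 × 1.59532e-08 = 2.71204e-09
  π_2·f_2 = 0.35 × 0.214533 = 0.0750866
  π_3·f_3 = 0.48 × 0.20003 = 0.0960142
Denominator: 2.71204e-09 + 0.0750866 + 0.0960142 = 0.171101
So the posterior for Population 2 is 0.0750866 / 0.171101 ≈ 0.439.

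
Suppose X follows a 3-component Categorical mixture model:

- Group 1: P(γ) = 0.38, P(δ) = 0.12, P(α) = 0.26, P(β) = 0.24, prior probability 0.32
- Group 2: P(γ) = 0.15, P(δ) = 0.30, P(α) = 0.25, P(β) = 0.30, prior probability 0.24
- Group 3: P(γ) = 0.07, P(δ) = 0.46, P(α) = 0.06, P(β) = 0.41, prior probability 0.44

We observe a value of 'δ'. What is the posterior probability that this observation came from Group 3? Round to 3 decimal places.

0.647

By Bayes' theorem, P(k | x) = π_k f_k(x) / Σ_j π_j f_j(x).
Categorical probabilities:
  p_1 = P(δ | comp) = 0.12
  p_2 = P(δ | comp) = 0.30
  p_3 = P(δ | comp) = 0.46
Multiply by the mixture weights:
  π_1·p_1 = 0.32 × 0.12 = 0.0384
  π_2·p_2 = 0.24 × 0.3 = 0.072
  π_3·p_3 = 0.44 × 0.46 = 0.2024
Denominator: 0.0384 + 0.072 + 0.2024 = 0.3128
P(Group 3 | 'δ') ≈ 0.647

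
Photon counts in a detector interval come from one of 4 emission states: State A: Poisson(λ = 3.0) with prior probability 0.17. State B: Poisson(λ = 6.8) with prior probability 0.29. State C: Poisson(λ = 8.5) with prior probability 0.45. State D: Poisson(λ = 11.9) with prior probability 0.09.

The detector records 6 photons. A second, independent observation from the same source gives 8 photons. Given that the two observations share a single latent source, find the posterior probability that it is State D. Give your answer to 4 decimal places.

Apply Bayes' rule: the posterior for each component is proportional to its prior times its likelihood at x.
Since both observations come from the same component, the likelihood for component k is f_k(x₁)·f_k(x₂).
  p_A = [e^(−3.0)·3.0^6/6! = 0.0504094] × [0.00810151] = 0.000408392
  p_B = [e^(−6.8)·6.8^6/6! = 0.152939] × [0.126284] = 0.0193138
  p_C = [e^(−8.5)·8.5^6/6! = 0.106581] × [0.137508] = 0.0146557
  p_D = [e^(−11.9)·11.9^6/6! = 0.0267821] × [0.0677253] = 0.00181383
Prior × likelihood for each component:
  w_A·p_A = 0.17 × 0.000408392 = 6.94267e-05
  w_B·p_B = 0.29 × 0.0193138 = 0.00560099
  w_C·p_C = 0.45 × 0.0146557 = 0.00659505
  w_D·p_D = 0.09 × 0.00181383 = 0.000163244
Normaliser: 6.94267e-05 + 0.00560099 + 0.00659505 + 0.000163244 = 0.0124287
So the posterior for State D is 0.000163244 / 0.0124287 ≈ 0.0131.

0.0131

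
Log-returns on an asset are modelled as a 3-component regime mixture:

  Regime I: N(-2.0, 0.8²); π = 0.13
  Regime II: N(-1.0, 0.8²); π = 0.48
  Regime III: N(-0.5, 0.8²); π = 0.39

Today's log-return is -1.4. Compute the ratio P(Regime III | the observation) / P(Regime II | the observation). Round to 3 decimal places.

Posterior odds = (π_i f_i(x)) / (π_j f_j(x)); the normalising sum cancels.
Normal densities:
  p_I = 0.376422
  p_II = 0.440082
  p_III = 0.264846
0.10329 / 0.211239 ≈ 0.489

0.489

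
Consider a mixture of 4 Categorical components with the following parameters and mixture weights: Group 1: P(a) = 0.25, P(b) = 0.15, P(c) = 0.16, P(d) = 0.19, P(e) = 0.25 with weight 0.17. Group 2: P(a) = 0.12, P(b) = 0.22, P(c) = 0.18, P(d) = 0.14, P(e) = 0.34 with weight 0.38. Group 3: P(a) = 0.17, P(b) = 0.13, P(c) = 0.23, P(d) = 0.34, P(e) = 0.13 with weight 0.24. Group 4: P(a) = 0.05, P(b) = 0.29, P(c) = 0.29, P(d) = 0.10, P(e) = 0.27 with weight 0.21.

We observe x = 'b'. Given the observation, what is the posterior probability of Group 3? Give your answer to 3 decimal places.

0.155

The responsibility of component k is P(Z=k) f_k(x) divided by Σ_j P(Z=j) f_j(x).
Component likelihoods at x = 'b':
  L_1 = P(b | comp) = 0.15
  L_2 = P(b | comp) = 0.22
  L_3 = P(b | comp) = 0.13
  L_4 = P(b | comp) = 0.29
Unnormalised posteriors:
  P(Z=1)·L_1 = 0.17 × 0.15 = 0.0255
  P(Z=2)·L_2 = 0.38 × 0.22 = 0.0836
  P(Z=3)·L_3 = 0.24 × 0.13 = 0.0312
  P(Z=4)·L_4 = 0.21 × 0.29 = 0.0609
Evidence: 0.0255 + 0.0836 + 0.0312 + 0.0609 = 0.2012
P(Group 3 | the observation) = 0.0312 / 0.2012 ≈ 0.155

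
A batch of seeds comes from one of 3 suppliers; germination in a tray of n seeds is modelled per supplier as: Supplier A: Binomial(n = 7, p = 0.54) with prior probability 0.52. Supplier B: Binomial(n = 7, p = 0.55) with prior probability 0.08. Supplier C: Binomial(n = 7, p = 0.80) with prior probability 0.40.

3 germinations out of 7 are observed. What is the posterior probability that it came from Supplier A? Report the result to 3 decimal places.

0.808

Posterior ∝ prior × likelihood, so P(k | x) ∝ P(Z=k) f_k(x); normalise over all components.
Evaluate each component's likelihood at the observed value:
  p_A = C(7,3)·0.54^3·0.46^4 = 35·0.157464·0.0447746 = 0.246763
  p_B = C(7,3)·0.55^3·0.45^4 = 35·0.166375·0.0410062 = 0.238785
  p_C = C(7,3)·0.80^3·0.20^4 = 35·0.512·0.0016 = 0.028672
Prior × likelihood for each component:
  P(Z=A)·p_A = 0.52 × 0.246763 = 0.128317
  P(Z=B)·p_B = 0.08 × 0.238785 = 0.0191028
  P(Z=C)·p_C = 0.40 × 0.028672 = 0.0114688
Sum: 0.128317 + 0.0191028 + 0.0114688 = 0.158889
So the posterior for Supplier A is 0.128317 / 0.158889 ≈ 0.808.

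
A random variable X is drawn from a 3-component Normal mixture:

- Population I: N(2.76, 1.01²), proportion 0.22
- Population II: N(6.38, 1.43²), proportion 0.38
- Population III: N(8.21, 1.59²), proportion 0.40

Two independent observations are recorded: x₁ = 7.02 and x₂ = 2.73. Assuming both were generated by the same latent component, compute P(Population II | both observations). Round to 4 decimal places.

Posterior ∝ prior × likelihood, so P(k | x) ∝ w_k f_k(x); normalise over all components.
Since both observations come from the same component, the likelihood for component k is f_k(x₁)·f_k(x₂).
  L_I = [5.41421e-05] × [0.394818] = 2.13763e-05
  L_II = [0.252394] × [0.0107365] = 0.00270982
  L_III = [0.189618] × [0.000660843] = 0.000125308
Multiply by the mixture weights:
  w_I·L_I = 0.22 × 2.13763e-05 = 4.70278e-06
  w_II·L_II = 0.38 × 0.00270982 = 0.00102973
  w_III·L_III = 0.40 × 0.000125308 = 5.0123e-05
Sum: 4.70278e-06 + 0.00102973 + 5.0123e-05 = 0.00108456
So the posterior for Population II is 0.00102973 / 0.00108456 ≈ 0.9494.

0.9494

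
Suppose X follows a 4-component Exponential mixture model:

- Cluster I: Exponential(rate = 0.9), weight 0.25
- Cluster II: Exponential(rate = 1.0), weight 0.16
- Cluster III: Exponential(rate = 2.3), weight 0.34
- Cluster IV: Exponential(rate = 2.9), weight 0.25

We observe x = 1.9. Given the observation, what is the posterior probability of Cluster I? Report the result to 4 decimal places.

Apply Bayes' rule: the posterior for each component is proportional to its prior times its likelihood at x.
Component likelihoods at x = 1.9:
  f_I = 0.162779
  f_II = 0.149569
  f_III = 0.0290979
  f_IV = 0.0117337
Multiply by the mixture weights:
  P(Z=I)·f_I = 0.25 × 0.162779 = 0.0406948
  P(Z=II)·f_II = 0.16 × 0.149569 = 0.023931
  P(Z=III)·f_III = 0.34 × 0.0290979 = 0.00989327
  P(Z=IV)·f_IV = 0.25 × 0.0117337 = 0.00293343
Sum: 0.0406948 + 0.023931 + 0.00989327 + 0.00293343 = 0.0774525
P(Cluster I | 1.9) = 0.0406948 / 0.0774525 ≈ 0.5254

0.5254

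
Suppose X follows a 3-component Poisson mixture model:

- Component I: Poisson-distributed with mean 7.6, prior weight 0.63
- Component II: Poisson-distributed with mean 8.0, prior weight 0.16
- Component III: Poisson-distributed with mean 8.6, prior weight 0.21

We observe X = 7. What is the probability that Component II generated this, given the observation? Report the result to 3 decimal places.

Posterior ∝ prior × likelihood, so P(k | x) ∝ π_k f_k(x); normalise over all components.
Poisson probabilities:
  f_I = e^(−7.6)·7.6^7/7! = 0.145421
  f_II = e^(−8.0)·8.0^7/7! = 0.139587
  f_III = e^(−8.6)·8.6^7/7! = 0.127094
Unnormalised posteriors:
  π_I·f_I = 0.63 × 0.145421 = 0.0916151
  π_II·f_II = 0.16 × 0.139587 = 0.0223338
  π_III·f_III = 0.21 × 0.127094 = 0.0266898
Normaliser: 0.0916151 + 0.0223338 + 0.0266898 = 0.140639
Responsibility of Component II: 0.0223338 / 0.140639 ≈ 0.159

0.159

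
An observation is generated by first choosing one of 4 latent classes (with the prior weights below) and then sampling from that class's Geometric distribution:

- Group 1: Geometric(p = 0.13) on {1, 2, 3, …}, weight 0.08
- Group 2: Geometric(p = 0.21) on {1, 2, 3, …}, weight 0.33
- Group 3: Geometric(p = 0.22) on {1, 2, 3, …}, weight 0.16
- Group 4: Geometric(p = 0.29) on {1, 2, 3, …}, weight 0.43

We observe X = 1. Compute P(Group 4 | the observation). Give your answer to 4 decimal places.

0.5205

The responsibility of component k is π_k f_k(x) divided by Σ_j π_j f_j(x).
Component likelihoods at x = 1:
  p_1 = 0.13·(1−0.13)^0 = 0.13·1 = 0.13
  p_2 = 0.21·(1−0.21)^0 = 0.21·1 = 0.21
  p_3 = 0.22·(1−0.22)^0 = 0.22·1 = 0.22
  p_4 = 0.29·(1−0.29)^0 = 0.29·1 = 0.29
Unnormalised posteriors:
  π_1·p_1 = 0.08 × 0.13 = 0.0104
  π_2·p_2 = 0.33 × 0.21 = 0.0693
  π_3·p_3 = 0.16 × 0.22 = 0.0352
  π_4·p_4 = 0.43 × 0.29 = 0.1247
Normaliser: 0.0104 + 0.0693 + 0.0352 + 0.1247 = 0.2396
So the posterior for Group 4 is 0.1247 / 0.2396 ≈ 0.5205.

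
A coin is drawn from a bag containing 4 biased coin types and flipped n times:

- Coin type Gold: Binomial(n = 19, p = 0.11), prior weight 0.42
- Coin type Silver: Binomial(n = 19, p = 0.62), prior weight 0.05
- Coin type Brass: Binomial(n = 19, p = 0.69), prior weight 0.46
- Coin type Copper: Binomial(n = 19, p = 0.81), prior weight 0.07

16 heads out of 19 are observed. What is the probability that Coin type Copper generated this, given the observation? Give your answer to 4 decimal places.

0.3055

Posterior ∝ prior × likelihood, so P(k | x) ∝ P(Z=k) f_k(x); normalise over all components.
Binomial probabilities:
  L_Gold = 3.13889e-13
  L_Silver = 0.0253479
  L_Brass = 0.0762069
  L_Copper = 0.228215
Prior × likelihood for each component:
  P(Z=Gold)·L_Gold = 0.42 × 3.13889e-13 = 1.31834e-13
  P(Z=Silver)·L_Silver = 0.05 × 0.0253479 = 0.00126739
  P(Z=Brass)·L_Brass = 0.46 × 0.0762069 = 0.0350552
  P(Z=Copper)·L_Copper = 0.07 × 0.228215 = 0.0159751
Denominator: 1.31834e-13 + 0.00126739 + 0.0350552 + 0.0159751 = 0.0522976
Responsibility of Coin type Copper: 0.0159751 / 0.0522976 ≈ 0.3055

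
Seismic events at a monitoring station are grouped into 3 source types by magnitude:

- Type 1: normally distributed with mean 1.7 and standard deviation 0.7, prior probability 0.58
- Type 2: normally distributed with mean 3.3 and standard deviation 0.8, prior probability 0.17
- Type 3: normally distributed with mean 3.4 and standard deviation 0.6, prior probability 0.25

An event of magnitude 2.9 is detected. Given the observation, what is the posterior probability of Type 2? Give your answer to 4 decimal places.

0.2788

Posterior ∝ prior × likelihood, so P(k | x) ∝ w_k f_k(x); normalise over all components.
Evaluate each component's likelihood at the observed value:
  f_1 = 0.131119
  f_2 = 0.440082
  f_3 = 0.469853
Multiply by the mixture weights:
  w_1·f_1 = 0.58 × 0.131119 = 0.0760489
  w_2·f_2 = 0.17 × 0.440082 = 0.0748139
  w_3·f_3 = 0.25 × 0.469853 = 0.117463
Normaliser: 0.0760489 + 0.0748139 + 0.117463 = 0.268326
So the posterior for Type 2 is 0.0748139 / 0.268326 ≈ 0.2788.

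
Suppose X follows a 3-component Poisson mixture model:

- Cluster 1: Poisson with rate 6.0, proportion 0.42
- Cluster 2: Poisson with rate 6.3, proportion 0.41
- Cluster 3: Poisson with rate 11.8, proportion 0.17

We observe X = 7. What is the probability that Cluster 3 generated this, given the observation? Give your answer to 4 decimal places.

P(component k | x) = π_k·f_k(x) / marginal(x), where marginal(x) = Σ_j π_j·f_j(x).
Evaluate each component's likelihood at the observed value:
  p_1 = e^(−6.0)·6.0^7/7! = 0.137677
  p_2 = e^(−6.3)·6.3^7/7! = 0.143515
  p_3 = e^(−11.8)·11.8^7/7! = 0.0474317
Prior × likelihood for each component:
  π_1·p_1 = 0.42 × 0.137677 = 0.0578243
  π_2·p_2 = 0.41 × 0.143515 = 0.0588413
  π_3·p_3 = 0.17 × 0.0474317 = 0.00806339
Evidence: 0.0578243 + 0.0588413 + 0.00806339 = 0.124729
Responsibility of Cluster 3: 0.00806339 / 0.124729 ≈ 0.0646

0.0646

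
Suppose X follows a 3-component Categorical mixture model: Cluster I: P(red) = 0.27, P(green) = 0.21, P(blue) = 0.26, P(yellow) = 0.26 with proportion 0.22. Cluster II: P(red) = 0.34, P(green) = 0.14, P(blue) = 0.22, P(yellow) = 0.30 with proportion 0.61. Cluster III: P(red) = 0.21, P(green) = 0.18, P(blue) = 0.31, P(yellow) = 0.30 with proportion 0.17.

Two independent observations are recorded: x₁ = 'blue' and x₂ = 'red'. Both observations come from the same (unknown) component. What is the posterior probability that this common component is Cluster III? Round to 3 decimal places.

0.153

P(component k | x) = w_k·f_k(x) / marginal(x), where marginal(x) = Σ_j w_j·f_j(x).
Since both observations come from the same component, the likelihood for component k is f_k(x₁)·f_k(x₂).
  f_I = [P(blue | comp) = 0.26] × [0.27] = 0.0702
  f_II = [P(blue | comp) = 0.22] × [0.34] = 0.0748
  f_III = [P(blue | comp) = 0.31] × [0.21] = 0.0651
Multiply by the mixture weights:
  w_I·f_I = 0.22 × 0.0702 = 0.015444
  w_II·f_II = 0.61 × 0.0748 = 0.045628
  w_III·f_III = 0.17 × 0.0651 = 0.011067
Normaliser: 0.015444 + 0.045628 + 0.011067 = 0.072139
So the posterior for Cluster III is 0.011067 / 0.072139 ≈ 0.153.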